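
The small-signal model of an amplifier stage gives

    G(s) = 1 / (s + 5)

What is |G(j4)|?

|G(j4)| ≈ 0.1562

Substitute s = j4: numerator = 1, denominator = 5 + j4.
|G(j4)| = |1| / |5 + j4| = 1 / 6.4031 ≈ 0.1562.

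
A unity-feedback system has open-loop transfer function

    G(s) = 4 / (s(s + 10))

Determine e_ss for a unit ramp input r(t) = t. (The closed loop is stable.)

e_ss = 2.500

G(s) has one pole at the origin.
This is a Type 1 system. Kv = lim_{s→0} s·G(s) = 4/10 = 2/5.
e_ss = 1/Kv = 1/(2/5) = 5/2 ≈ 2.500.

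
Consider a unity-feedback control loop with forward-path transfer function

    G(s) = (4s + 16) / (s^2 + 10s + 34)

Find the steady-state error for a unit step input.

G(s) has no poles at the origin.
This is a Type 0 system. Kp = lim_{s→0} G(s) = 16/34 = 8/17.
e_ss = 1/(1 + Kp) = 1/(1 + 8/17) = 17/25 ≈ 0.6800.

e_ss = 0.6800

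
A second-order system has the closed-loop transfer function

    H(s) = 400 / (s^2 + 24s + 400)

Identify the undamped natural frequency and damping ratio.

Compare the denominator to the standard form s^2 + 2ζωₙs + ωₙ².
ωₙ² = 400, so ωₙ = 20 rad/s.
2ζωₙ = 24, so ζ = 24/(2·20) = 0.6.
With ζ = 0.6 the response is underdamped.

ωₙ = 20 rad/s, ζ = 0.6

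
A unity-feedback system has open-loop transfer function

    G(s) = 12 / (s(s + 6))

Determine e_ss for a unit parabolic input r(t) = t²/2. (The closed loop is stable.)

G(s) has one pole at the origin.
This is a Type 1 system; Ka = lim_{s→0} s^2·G(s) = 0, so the steady-state error for a parabola input is infinite.

e_ss = ∞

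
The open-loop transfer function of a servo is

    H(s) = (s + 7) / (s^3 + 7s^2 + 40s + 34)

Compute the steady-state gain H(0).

H(0) = 7/34 ≈ 0.2059

Set s = 0: H(0) = (7) / (34) = 7/34.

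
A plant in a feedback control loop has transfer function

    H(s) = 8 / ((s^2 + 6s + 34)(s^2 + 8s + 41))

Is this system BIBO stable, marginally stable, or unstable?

stable

The poles can be read from the denominator factors: s = -3 + 5j, -3 - 5j, -4 + 5j, -4 - 5j.
Since all poles lie strictly in the left half-plane, the system is stable.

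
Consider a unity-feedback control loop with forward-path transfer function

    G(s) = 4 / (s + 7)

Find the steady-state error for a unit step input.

G(s) has no poles at the origin.
This is a Type 0 system. Kp = lim_{s→0} G(s) = 4/7.
e_ss = 1/(1 + Kp) = 1/(1 + 4/7) = 7/11 ≈ 0.6364.

e_ss = 0.6364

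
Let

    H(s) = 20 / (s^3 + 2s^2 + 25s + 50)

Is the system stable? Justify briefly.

marginally stable

The denominator s^3 + 2s^2 + 25s + 50 factors as (s^2 + 25)(s + 2), giving poles at s = ±5j, -2.
Since the simple pole(s) at s = 5j, -5j lie on the jω-axis with none in the right half-plane, the system is marginally stable.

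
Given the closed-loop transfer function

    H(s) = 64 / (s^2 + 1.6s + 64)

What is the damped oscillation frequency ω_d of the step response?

Comparing s^2 + 1.6s + 64 to s^2 + 2ζωₙs + ωₙ²: ωₙ = 8 rad/s and ζ = 1.6/(2·8) = 0.1.
ζωₙ = 1.6/2 = 0.8, so ω_d = ωₙ√(1−ζ²) = √(ωₙ² − (ζωₙ)²) = √(64 − 0.8²) = √63.36 ≈ 7.960 rad/s.

ω_d ≈ 7.960 rad/s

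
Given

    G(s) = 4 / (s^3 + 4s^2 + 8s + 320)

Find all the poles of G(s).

s = 2 + 6j, 2 - 6j, -8

The poles are the roots of the denominator s^3 + 4s^2 + 8s + 320 = 0.
Trying s = -8: the polynomial evaluates to 0, so (s + 8) is a factor.
Dividing out leaves s^2 - 4s + 40 = 0.
The quadratic formula then gives s = 2 ± 6j.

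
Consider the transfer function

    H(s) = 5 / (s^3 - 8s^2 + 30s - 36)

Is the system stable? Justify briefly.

The denominator s^3 - 8s^2 + 30s - 36 factors as (s - 2)(s^2 - 6s + 18), giving poles at s = 2, 3 ± 3j.
Since the pole(s) at s = 2, 3 + 3j, 3 - 3j lie in the right half-plane, the system is unstable.

unstable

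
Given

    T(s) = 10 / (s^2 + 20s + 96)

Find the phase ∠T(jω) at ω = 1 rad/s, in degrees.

At s = j1: numerator = 10, denominator = 95 + j20.
∠T = ∠num − ∠den = 0° − (11.889°) = -11.89°.

∠T(j1) ≈ -11.89°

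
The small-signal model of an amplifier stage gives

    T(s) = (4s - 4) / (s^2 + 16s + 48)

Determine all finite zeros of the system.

Set the numerator to zero: 4s - 4 = 0, i.e. 4·(s - 1) = 0.
So s = 1.

s = 1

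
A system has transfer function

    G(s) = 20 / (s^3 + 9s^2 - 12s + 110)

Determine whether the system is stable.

unstable

The denominator s^3 + 9s^2 - 12s + 110 factors as (s + 11)(s^2 - 2s + 10), giving poles at s = -11, 1 ± 3j.
Since the pole(s) at s = 1 ± 3j lie in the right half-plane, the system is unstable.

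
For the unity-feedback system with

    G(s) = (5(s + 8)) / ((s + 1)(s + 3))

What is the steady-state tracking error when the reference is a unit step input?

G(s) has no poles at the origin.
This is a Type 0 system. Kp = lim_{s→0} G(s) = 40/3.
e_ss = 1/(1 + Kp) = 1/(1 + 40/3) = 3/43 ≈ 0.06977.

e_ss = 0.06977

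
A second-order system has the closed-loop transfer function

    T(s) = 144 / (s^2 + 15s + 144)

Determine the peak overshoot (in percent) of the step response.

%OS ≈ 8.08%

Comparing s^2 + 15s + 144 to s^2 + 2ζωₙs + ωₙ²: ωₙ = 12 rad/s and ζ = 15/(2·12) = 0.625.
%OS = 100·exp(−πζ/√(1−ζ²)) = 100·exp(−π·0.625/√(1−0.625²)) ≈ 8.08%.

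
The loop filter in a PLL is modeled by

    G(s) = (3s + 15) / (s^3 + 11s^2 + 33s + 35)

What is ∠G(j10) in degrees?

∠G(j10) ≈ -148.7°

At s = j10: numerator = 15 + j30, denominator = -1065 - j670.
∠G = ∠num − ∠den = 63.435° − (-147.83°) = 211.3°, which wraps to -148.7°.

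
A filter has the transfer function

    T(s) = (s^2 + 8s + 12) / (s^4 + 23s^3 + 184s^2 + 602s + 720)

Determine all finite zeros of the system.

s = -2, -6

Set the numerator to zero: s^2 + 8s + 12 = 0.
Factoring: (s + 2)(s + 6) = 0.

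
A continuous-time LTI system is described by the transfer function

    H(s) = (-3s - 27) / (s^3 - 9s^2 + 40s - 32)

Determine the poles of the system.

The poles are the roots of the denominator s^3 - 9s^2 + 40s - 32 = 0.
Trying s = 1: the polynomial evaluates to 0, so (s - 1) is a factor.
Dividing out leaves s^2 - 8s + 32 = 0.
The quadratic formula then gives s = 4 ± 4j.

s = 4 ± 4j, 1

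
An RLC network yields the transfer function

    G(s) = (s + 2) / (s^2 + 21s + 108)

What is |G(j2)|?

|G(j2)| ≈ 0.02522

Substitute s = j2: numerator = 2 + j2, denominator = 104 + j42.
|G(j2)| = |2 + j2| / |104 + j42| = 2.8284 / 112.16 ≈ 0.02522.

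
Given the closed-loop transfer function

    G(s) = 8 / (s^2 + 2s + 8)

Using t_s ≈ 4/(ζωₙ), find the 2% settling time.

Comparing s^2 + 2s + 8 to s^2 + 2ζωₙs + ωₙ²: ωₙ = √8 ≈ 2.828 rad/s and ζ = 2/(2·√8) ≈ 0.3536.
ζωₙ = 2/2 = 1, so t_s ≈ 4/(ζωₙ) = 4/1 = 4 s.

t_s ≈ 4 s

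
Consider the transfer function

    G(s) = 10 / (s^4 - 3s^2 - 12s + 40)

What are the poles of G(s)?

s = 2 ± j, -2 ± 2j

The poles are the roots of the denominator s^4 - 3s^2 - 12s + 40 = 0.
No real roots exist; factor into two real quadratics: (s^2 - 4s + 5)(s^2 + 4s + 8) = 0.
Each quadratic gives a conjugate pair via the quadratic formula.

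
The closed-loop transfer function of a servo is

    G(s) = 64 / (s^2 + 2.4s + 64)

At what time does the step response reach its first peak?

t_p ≈ 0.3972 s

Comparing s^2 + 2.4s + 64 to s^2 + 2ζωₙs + ωₙ²: ωₙ = 8 rad/s and ζ = 2.4/(2·8) = 0.15.
ζωₙ = 2.4/2 = 1.2, so ω_d = ωₙ√(1−ζ²) = √(ωₙ² − (ζωₙ)²) = √(64 − 1.2²) = √62.56 ≈ 7.909 rad/s.
t_p = π/ω_d = π/7.909 ≈ 0.3972 s.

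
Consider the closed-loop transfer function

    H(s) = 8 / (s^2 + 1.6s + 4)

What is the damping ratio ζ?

Compare the denominator to the standard form s^2 + 2ζωₙs + ωₙ².
ωₙ² = 4, so ωₙ = 2 rad/s.
2ζωₙ = 1.6, so ζ = 1.6/(2·2) = 0.4.

ζ = 0.4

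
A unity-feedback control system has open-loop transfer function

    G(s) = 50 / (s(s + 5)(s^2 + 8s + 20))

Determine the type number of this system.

Type 1

The denominator has 1 factor of s at the origin (free integrator), so this is a Type 1 system.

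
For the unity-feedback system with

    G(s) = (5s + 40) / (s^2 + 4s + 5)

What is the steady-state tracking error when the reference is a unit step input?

e_ss = 0.1111

G(s) has no poles at the origin.
This is a Type 0 system. Kp = lim_{s→0} G(s) = 40/5 = 8.
e_ss = 1/(1 + Kp) = 1/(1 + 8) = 1/9 ≈ 0.1111.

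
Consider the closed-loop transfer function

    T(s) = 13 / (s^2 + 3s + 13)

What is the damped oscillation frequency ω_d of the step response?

Comparing s^2 + 3s + 13 to s^2 + 2ζωₙs + ωₙ²: ωₙ = √13 ≈ 3.606 rad/s and ζ = 3/(2·√13) ≈ 0.4160.
ζωₙ = 3/2 = 1.5, so ω_d = ωₙ√(1−ζ²) = √(ωₙ² − (ζωₙ)²) = √(13 − 1.5²) = √10.75 ≈ 3.279 rad/s.

ω_d ≈ 3.279 rad/s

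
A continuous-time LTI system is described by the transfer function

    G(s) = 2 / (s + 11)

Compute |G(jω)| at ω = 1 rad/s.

Substitute s = j1: numerator = 2, denominator = 11 + j1.
|G(j1)| = |2| / |11 + j1| = 2 / 11.045 ≈ 0.1811.

|G(j1)| ≈ 0.1811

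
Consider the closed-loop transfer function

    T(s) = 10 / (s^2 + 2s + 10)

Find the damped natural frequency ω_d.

ω_d = 3 rad/s

Comparing s^2 + 2s + 10 to s^2 + 2ζωₙs + ωₙ²: ωₙ = √10 ≈ 3.162 rad/s and ζ = 2/(2·√10) ≈ 0.3162.
ζωₙ = 2/2 = 1, so ω_d = ωₙ√(1−ζ²) = √(ωₙ² − (ζωₙ)²) = √(10 − 1²) = √9 = 3 rad/s.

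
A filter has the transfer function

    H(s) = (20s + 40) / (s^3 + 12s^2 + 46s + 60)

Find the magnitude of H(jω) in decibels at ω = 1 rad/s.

Substitute s = j1: numerator = 40 + j20, denominator = 48 + j45.
|H(j1)| = |40 + j20| / |48 + j45| = 44.721 / 65.795 ≈ 0.6797.
In decibels: 20·log₁₀(0.6797) ≈ -3.35 dB.

|H(j1)|_dB ≈ -3.35 dB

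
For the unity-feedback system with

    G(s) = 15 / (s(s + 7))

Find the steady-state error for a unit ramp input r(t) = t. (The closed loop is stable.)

G(s) has one pole at the origin.
This is a Type 1 system. Kv = lim_{s→0} s·G(s) = 15/7.
e_ss = 1/Kv = 1/(15/7) = 7/15 ≈ 0.4667.

e_ss = 0.4667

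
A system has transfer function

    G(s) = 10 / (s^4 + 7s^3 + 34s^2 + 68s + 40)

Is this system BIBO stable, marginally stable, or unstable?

The denominator s^4 + 7s^3 + 34s^2 + 68s + 40 factors as (s + 1)(s^2 + 4s + 20)(s + 2), giving poles at s = -1, -2 ± 4j, -2.
Since all poles lie strictly in the left half-plane, the system is stable.

stable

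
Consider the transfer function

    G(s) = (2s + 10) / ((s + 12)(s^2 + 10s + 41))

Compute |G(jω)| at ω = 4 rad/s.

Substitute s = j4: numerator = 10 + j8, denominator = 140 + j580.
|G(j4)| = |10 + j8| / |140 + j580| = 12.806 / 596.66 ≈ 0.02146.

|G(j4)| ≈ 0.02146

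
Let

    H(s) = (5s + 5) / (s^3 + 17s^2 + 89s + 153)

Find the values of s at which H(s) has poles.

s = -9, -4 ± j

The poles are the roots of the denominator s^3 + 17s^2 + 89s + 153 = 0.
Trying s = -9: the polynomial evaluates to 0, so (s + 9) is a factor.
Dividing out leaves s^2 + 8s + 17 = 0.
The quadratic formula then gives s = -4 ± 1j.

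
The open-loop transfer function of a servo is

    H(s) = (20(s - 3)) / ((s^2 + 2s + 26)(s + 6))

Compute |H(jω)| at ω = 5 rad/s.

|H(j5)| ≈ 1.486

Substitute s = j5: numerator = -60 + j100, denominator = -44 + j65.
|H(j5)| = |-60 + j100| / |-44 + j65| = 116.62 / 78.492 ≈ 1.486.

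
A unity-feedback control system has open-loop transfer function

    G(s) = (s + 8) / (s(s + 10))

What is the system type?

Type 1

The denominator has 1 factor of s at the origin (free integrator), so this is a Type 1 system.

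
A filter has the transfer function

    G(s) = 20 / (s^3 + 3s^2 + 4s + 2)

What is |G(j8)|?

Substitute s = j8: numerator = 20, denominator = -190 - j480.
|G(j8)| = |20| / |-190 - j480| = 20 / 516.24 ≈ 0.03874.

|G(j8)| ≈ 0.03874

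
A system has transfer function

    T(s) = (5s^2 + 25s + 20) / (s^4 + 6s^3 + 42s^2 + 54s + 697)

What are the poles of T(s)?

The poles are the roots of the denominator s^4 + 6s^3 + 42s^2 + 54s + 697 = 0.
No real roots exist; factor into two real quadratics: (s^2 - 2s + 17)(s^2 + 8s + 41) = 0.
Each quadratic gives a conjugate pair via the quadratic formula.

s = 1 + 4j, 1 - 4j, -4 + 5j, -4 - 5j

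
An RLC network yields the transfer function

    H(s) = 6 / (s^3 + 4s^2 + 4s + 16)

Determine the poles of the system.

s = 2j, -2j, -4

The poles are the roots of the denominator s^3 + 4s^2 + 4s + 16 = 0.
Trying s = -4: the polynomial evaluates to 0, so (s + 4) is a factor.
Dividing out leaves s^2 + 4 = 0.
The quadratic formula then gives s = 0 ± 2j.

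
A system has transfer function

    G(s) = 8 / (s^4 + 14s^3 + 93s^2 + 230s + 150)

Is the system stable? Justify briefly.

The denominator s^4 + 14s^3 + 93s^2 + 230s + 150 factors as (s^2 + 10s + 50)(s + 3)(s + 1), giving poles at s = -5 ± 5j, -3, -1.
Since all poles lie strictly in the left half-plane, the system is stable.

stable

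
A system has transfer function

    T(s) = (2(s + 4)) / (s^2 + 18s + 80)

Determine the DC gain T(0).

T(0) = 1/10 ≈ 0.1000

Set s = 0: T(0) = (8) / (80) = 1/10.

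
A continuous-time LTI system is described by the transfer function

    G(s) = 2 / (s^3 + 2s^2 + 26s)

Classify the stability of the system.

The denominator s^3 + 2s^2 + 26s factors as s(s^2 + 2s + 26), giving poles at s = 0, -1 ± 5j.
Since the simple pole(s) at s = 0 lie on the jω-axis with none in the right half-plane, the system is marginally stable.

marginally stable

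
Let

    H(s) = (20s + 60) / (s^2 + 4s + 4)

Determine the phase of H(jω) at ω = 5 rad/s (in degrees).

∠H(j5) ≈ -77.36°

At s = j5: numerator = 60 + j100, denominator = -21 + j20.
∠H = ∠num − ∠den = 59.036° − (136.40°) = -77.36°.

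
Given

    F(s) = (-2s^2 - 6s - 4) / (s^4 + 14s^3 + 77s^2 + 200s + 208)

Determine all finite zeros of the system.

Set the numerator to zero: -2s^2 - 6s - 4 = 0, i.e. -2·(s^2 + 3s + 2) = 0.
Factoring: (s + 2)(s + 1) = 0.

s = -2, -1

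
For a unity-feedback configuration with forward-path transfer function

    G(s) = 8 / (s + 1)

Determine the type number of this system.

The denominator has no factor of s at the origin — no free integrator — so this is a Type 0 system.

Type 0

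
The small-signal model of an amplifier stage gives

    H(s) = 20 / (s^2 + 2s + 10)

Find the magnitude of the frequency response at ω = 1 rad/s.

|H(j1)| ≈ 2.169

Substitute s = j1: numerator = 20, denominator = 9 + j2.
|H(j1)| = |20| / |9 + j2| = 20 / 9.2195 ≈ 2.169.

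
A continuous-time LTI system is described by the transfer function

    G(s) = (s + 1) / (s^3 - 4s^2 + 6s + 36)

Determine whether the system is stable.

The denominator s^3 - 4s^2 + 6s + 36 factors as (s + 2)(s^2 - 6s + 18), giving poles at s = -2, 3 + 3j, 3 - 3j.
Since the pole(s) at s = 3 + 3j, 3 - 3j lie in the right half-plane, the system is unstable.

unstable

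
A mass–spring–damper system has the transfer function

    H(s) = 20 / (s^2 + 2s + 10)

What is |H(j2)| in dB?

Substitute s = j2: numerator = 20, denominator = 6 + j4.
|H(j2)| = |20| / |6 + j4| = 20 / 7.2111 ≈ 2.774.
In decibels: 20·log₁₀(2.774) ≈ 8.86 dB.

|H(j2)|_dB ≈ 8.86 dB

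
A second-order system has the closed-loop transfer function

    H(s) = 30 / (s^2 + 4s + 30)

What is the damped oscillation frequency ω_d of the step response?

ω_d ≈ 5.099 rad/s

Comparing s^2 + 4s + 30 to s^2 + 2ζωₙs + ωₙ²: ωₙ = √30 ≈ 5.477 rad/s and ζ = 4/(2·√30) ≈ 0.3651.
ζωₙ = 4/2 = 2, so ω_d = ωₙ√(1−ζ²) = √(ωₙ² − (ζωₙ)²) = √(30 − 2²) = √26 ≈ 5.099 rad/s.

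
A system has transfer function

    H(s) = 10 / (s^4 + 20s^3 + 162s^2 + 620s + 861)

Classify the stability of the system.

The denominator s^4 + 20s^3 + 162s^2 + 620s + 861 factors as (s + 3)(s^2 + 10s + 41)(s + 7), giving poles at s = -3, -5 + 4j, -5 - 4j, -7.
Since all poles lie strictly in the left half-plane, the system is stable.

stable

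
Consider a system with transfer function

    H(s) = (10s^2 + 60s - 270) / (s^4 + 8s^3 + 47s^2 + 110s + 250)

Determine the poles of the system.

s = -3 ± 4j, -1 ± 3j

The poles are the roots of the denominator s^4 + 8s^3 + 47s^2 + 110s + 250 = 0.
No real roots exist; factor into two real quadratics: (s^2 + 6s + 25)(s^2 + 2s + 10) = 0.
Each quadratic gives a conjugate pair via the quadratic formula.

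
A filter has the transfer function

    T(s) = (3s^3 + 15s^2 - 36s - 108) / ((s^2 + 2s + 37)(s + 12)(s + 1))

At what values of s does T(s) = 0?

Set the numerator to zero: 3s^3 + 15s^2 - 36s - 108 = 0, i.e. 3·(s^3 + 5s^2 - 12s - 36) = 0.
Factoring: (s - 3)(s + 6)(s + 2) = 0.

s = 3, -6, -2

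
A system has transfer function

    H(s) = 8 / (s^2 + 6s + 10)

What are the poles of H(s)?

s = -3 ± j

The poles are the roots of the denominator s^2 + 6s + 10 = 0.
Using the quadratic formula: s = (-6 ± √(-4))/2 = -3 ± 1j.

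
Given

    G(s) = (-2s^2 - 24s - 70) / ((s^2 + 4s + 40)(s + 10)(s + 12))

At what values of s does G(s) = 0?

Set the numerator to zero: -2s^2 - 24s - 70 = 0, i.e. -2·(s^2 + 12s + 35) = 0.
Factoring: (s + 5)(s + 7) = 0.

s = -5, -7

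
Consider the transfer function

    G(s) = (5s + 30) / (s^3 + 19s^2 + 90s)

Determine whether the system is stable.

The denominator s^3 + 19s^2 + 90s factors as s(s + 10)(s + 9), giving poles at s = 0, -10, -9.
Since the simple pole(s) at s = 0 lie on the jω-axis with none in the right half-plane, the system is marginally stable.

marginally stable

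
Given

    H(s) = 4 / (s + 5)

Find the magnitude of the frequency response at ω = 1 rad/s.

Substitute s = j1: numerator = 4, denominator = 5 + j1.
|H(j1)| = |4| / |5 + j1| = 4 / 5.0990 ≈ 0.7845.

|H(j1)| ≈ 0.7845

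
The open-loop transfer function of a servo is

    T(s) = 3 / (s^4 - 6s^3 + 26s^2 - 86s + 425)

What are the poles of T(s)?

The poles are the roots of the denominator s^4 - 6s^3 + 26s^2 - 86s + 425 = 0.
No real roots exist; factor into two real quadratics: (s^2 - 8s + 25)(s^2 + 2s + 17) = 0.
Each quadratic gives a conjugate pair via the quadratic formula.

s = 4 ± 3j, -1 ± 4j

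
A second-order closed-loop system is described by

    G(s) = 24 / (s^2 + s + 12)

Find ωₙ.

ωₙ ≈ 3.464 rad/s

Compare the denominator to the standard form s^2 + 2ζωₙs + ωₙ².
ωₙ² = 12, so ωₙ = √12 ≈ 3.464 rad/s.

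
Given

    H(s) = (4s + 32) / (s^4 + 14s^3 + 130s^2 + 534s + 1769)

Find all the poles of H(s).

The poles are the roots of the denominator s^4 + 14s^3 + 130s^2 + 534s + 1769 = 0.
No real roots exist; factor into two real quadratics: (s^2 + 10s + 61)(s^2 + 4s + 29) = 0.
Each quadratic gives a conjugate pair via the quadratic formula.

s = -5 ± 6j, -2 ± 5j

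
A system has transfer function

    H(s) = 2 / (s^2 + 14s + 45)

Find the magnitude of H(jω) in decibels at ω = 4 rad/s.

|H(j4)|_dB ≈ -30.0 dB

Substitute s = j4: numerator = 2, denominator = 29 + j56.
|H(j4)| = |2| / |29 + j56| = 2 / 63.063 ≈ 0.03171.
In decibels: 20·log₁₀(0.03171) ≈ -30.0 dB.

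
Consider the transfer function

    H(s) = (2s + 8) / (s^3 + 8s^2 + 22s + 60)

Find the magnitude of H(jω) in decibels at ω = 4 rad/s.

Substitute s = j4: numerator = 8 + j8, denominator = -68 + j24.
|H(j4)| = |8 + j8| / |-68 + j24| = 11.314 / 72.111 ≈ 0.1569.
In decibels: 20·log₁₀(0.1569) ≈ -16.1 dB.

|H(j4)|_dB ≈ -16.1 dB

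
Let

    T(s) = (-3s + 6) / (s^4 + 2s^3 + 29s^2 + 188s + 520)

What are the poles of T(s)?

s = 2 ± 6j, -3 ± 2j

The poles are the roots of the denominator s^4 + 2s^3 + 29s^2 + 188s + 520 = 0.
No real roots exist; factor into two real quadratics: (s^2 - 4s + 40)(s^2 + 6s + 13) = 0.
Each quadratic gives a conjugate pair via the quadratic formula.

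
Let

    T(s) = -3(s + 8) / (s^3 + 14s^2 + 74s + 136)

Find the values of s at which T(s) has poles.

The poles are the roots of the denominator s^3 + 14s^2 + 74s + 136 = 0.
Trying s = -4: the polynomial evaluates to 0, so (s + 4) is a factor.
Dividing out leaves s^2 + 10s + 34 = 0.
The quadratic formula then gives s = -5 ± 3j.

s = -5 + 3j, -5 - 3j, -4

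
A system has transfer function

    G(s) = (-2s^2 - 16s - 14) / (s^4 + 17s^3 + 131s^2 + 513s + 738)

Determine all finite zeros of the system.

Set the numerator to zero: -2s^2 - 16s - 14 = 0, i.e. -2·(s^2 + 8s + 7) = 0.
Factoring: (s + 7)(s + 1) = 0.

s = -7, -1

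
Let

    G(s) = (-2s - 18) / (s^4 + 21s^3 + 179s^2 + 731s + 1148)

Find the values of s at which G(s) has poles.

The poles are the roots of the denominator s^4 + 21s^3 + 179s^2 + 731s + 1148 = 0.
Trying s = -4: the polynomial evaluates to 0, so (s + 4) is a factor.
Dividing out leaves s^3 + 17s^2 + 111s + 287 = 0.
This factors further as (s^2 + 10s + 41)(s + 7) = 0.

s = -4, -5 ± 4j, -7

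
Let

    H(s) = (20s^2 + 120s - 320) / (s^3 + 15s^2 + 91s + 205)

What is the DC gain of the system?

Set s = 0: H(0) = (-320) / (205) = -64/41.

H(0) = -64/41 ≈ -1.561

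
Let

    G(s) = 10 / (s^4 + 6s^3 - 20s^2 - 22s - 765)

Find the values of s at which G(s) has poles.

s = -9, 5, -1 + 4j, -1 - 4j

The poles are the roots of the denominator s^4 + 6s^3 - 20s^2 - 22s - 765 = 0.
Trying s = -9: the polynomial evaluates to 0, so (s + 9) is a factor.
Dividing out leaves s^3 - 3s^2 + 7s - 85 = 0.
This factors further as (s - 5)(s^2 + 2s + 17) = 0.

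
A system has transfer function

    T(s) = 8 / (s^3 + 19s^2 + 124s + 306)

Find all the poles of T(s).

The poles are the roots of the denominator s^3 + 19s^2 + 124s + 306 = 0.
Trying s = -9: the polynomial evaluates to 0, so (s + 9) is a factor.
Dividing out leaves s^2 + 10s + 34 = 0.
The quadratic formula then gives s = -5 ± 3j.

s = -5 + 3j, -5 - 3j, -9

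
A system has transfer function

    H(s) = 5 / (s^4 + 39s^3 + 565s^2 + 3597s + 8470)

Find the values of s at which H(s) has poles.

s = -11, -7, -11, -10

The poles are the roots of the denominator s^4 + 39s^3 + 565s^2 + 3597s + 8470 = 0.
Trying s = -11: the polynomial evaluates to 0, so (s + 11) is a factor.
Dividing out leaves s^3 + 28s^2 + 257s + 770 = 0.
This factors further as (s + 7)(s + 11)(s + 10) = 0.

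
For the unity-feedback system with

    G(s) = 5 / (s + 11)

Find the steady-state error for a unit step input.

e_ss = 0.6875

G(s) has no poles at the origin.
This is a Type 0 system. Kp = lim_{s→0} G(s) = 5/11.
e_ss = 1/(1 + Kp) = 1/(1 + 5/11) = 11/16 ≈ 0.6875.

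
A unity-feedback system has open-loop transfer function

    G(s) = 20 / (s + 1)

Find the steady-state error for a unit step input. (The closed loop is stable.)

e_ss = 0.04762

G(s) has no poles at the origin.
This is a Type 0 system. Kp = lim_{s→0} G(s) = 20/1.
e_ss = 1/(1 + Kp) = 1/(1 + 20) = 1/21 ≈ 0.04762.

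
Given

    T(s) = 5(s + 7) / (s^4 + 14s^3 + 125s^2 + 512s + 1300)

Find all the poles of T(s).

The poles are the roots of the denominator s^4 + 14s^3 + 125s^2 + 512s + 1300 = 0.
No real roots exist; factor into two real quadratics: (s^2 + 6s + 25)(s^2 + 8s + 52) = 0.
Each quadratic gives a conjugate pair via the quadratic formula.

s = -3 + 4j, -3 - 4j, -4 + 6j, -4 - 6j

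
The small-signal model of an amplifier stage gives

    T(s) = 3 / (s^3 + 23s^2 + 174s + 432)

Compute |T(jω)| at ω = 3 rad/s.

Substitute s = j3: numerator = 3, denominator = 225 + j495.
|T(j3)| = |3| / |225 + j495| = 3 / 543.74 ≈ 0.005517.

|T(j3)| ≈ 0.005517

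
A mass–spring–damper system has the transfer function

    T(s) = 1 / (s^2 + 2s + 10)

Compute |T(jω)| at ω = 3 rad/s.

Substitute s = j3: numerator = 1, denominator = 1 + j6.
|T(j3)| = |1| / |1 + j6| = 1 / 6.0828 ≈ 0.1644.

|T(j3)| ≈ 0.1644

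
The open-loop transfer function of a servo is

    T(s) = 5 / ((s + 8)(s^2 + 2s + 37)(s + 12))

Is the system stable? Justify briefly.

stable

The poles can be read from the denominator factors: s = -8, -1 + 6j, -1 - 6j, -12.
Since all poles lie strictly in the left half-plane, the system is stable.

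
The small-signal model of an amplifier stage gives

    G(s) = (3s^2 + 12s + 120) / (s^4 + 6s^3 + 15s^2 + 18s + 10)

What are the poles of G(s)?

The poles are the roots of the denominator s^4 + 6s^3 + 15s^2 + 18s + 10 = 0.
No real roots exist; factor into two real quadratics: (s^2 + 2s + 2)(s^2 + 4s + 5) = 0.
Each quadratic gives a conjugate pair via the quadratic formula.

s = -1 ± j, -2 ± j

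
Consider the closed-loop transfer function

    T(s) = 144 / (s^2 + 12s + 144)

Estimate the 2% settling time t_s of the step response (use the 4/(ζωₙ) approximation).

Comparing s^2 + 12s + 144 to s^2 + 2ζωₙs + ωₙ²: ωₙ = 12 rad/s and ζ = 12/(2·12) = 0.5.
ζωₙ = 12/2 = 6, so t_s ≈ 4/(ζωₙ) = 4/6 ≈ 0.6667 s.

t_s ≈ 0.6667 s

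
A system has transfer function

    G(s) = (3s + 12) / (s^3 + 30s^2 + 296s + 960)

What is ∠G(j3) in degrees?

∠G(j3) ≈ -14.42°

At s = j3: numerator = 12 + j9, denominator = 690 + j861.
∠G = ∠num − ∠den = 36.870° − (51.292°) = -14.42°.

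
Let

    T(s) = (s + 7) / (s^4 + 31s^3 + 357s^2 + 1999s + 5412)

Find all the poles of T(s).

The poles are the roots of the denominator s^4 + 31s^3 + 357s^2 + 1999s + 5412 = 0.
Trying s = -11: the polynomial evaluates to 0, so (s + 11) is a factor.
Dividing out leaves s^3 + 20s^2 + 137s + 492 = 0.
This factors further as (s^2 + 8s + 41)(s + 12) = 0.

s = -4 ± 5j, -11, -12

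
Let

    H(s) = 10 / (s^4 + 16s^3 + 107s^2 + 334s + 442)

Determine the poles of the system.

The poles are the roots of the denominator s^4 + 16s^3 + 107s^2 + 334s + 442 = 0.
No real roots exist; factor into two real quadratics: (s^2 + 10s + 34)(s^2 + 6s + 13) = 0.
Each quadratic gives a conjugate pair via the quadratic formula.

s = -5 + 3j, -5 - 3j, -3 + 2j, -3 - 2j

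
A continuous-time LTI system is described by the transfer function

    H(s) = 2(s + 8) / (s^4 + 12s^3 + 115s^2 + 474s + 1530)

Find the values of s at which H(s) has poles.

s = -3 ± 6j, -3 ± 5j

The poles are the roots of the denominator s^4 + 12s^3 + 115s^2 + 474s + 1530 = 0.
No real roots exist; factor into two real quadratics: (s^2 + 6s + 45)(s^2 + 6s + 34) = 0.
Each quadratic gives a conjugate pair via the quadratic formula.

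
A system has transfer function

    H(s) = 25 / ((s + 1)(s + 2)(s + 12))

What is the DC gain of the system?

H(0) = 25/24 ≈ 1.042

At s = 0 each factor (s + a) contributes a and each (s^2 + bs + c) contributes c.
H(0) = 25·1 / ((1) · (2) · (12)) = 25/24 = 25/24.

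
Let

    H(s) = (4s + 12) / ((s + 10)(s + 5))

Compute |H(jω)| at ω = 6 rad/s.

Substitute s = j6: numerator = 12 + j24, denominator = 14 + j90.
|H(j6)| = |12 + j24| / |14 + j90| = 26.833 / 91.082 ≈ 0.2946.

|H(j6)| ≈ 0.2946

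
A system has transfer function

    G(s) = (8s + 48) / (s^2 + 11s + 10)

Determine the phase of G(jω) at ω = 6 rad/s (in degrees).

∠G(j6) ≈ -66.50°

At s = j6: numerator = 48 + j48, denominator = -26 + j66.
∠G = ∠num − ∠den = 45° − (111.50°) = -66.50°.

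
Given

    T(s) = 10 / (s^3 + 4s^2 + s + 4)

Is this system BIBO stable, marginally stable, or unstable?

The denominator s^3 + 4s^2 + s + 4 factors as (s^2 + 1)(s + 4), giving poles at s = j, -j, -4.
Since the simple pole(s) at s = ±j lie on the jω-axis with none in the right half-plane, the system is marginally stable.

marginally stable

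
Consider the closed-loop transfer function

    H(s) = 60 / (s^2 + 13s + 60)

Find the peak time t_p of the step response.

Comparing s^2 + 13s + 60 to s^2 + 2ζωₙs + ωₙ²: ωₙ = √60 ≈ 7.746 rad/s and ζ = 13/(2·√60) ≈ 0.8391.
ζωₙ = 13/2 = 6.5, so ω_d = ωₙ√(1−ζ²) = √(ωₙ² − (ζωₙ)²) = √(60 − 6.5²) = √17.75 ≈ 4.213 rad/s.
t_p = π/ω_d = π/4.213 ≈ 0.7457 s.

t_p ≈ 0.7457 s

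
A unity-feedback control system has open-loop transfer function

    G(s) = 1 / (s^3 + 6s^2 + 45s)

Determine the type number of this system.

Factor s from the denominator: s^3 + 6s^2 + 45s = s·(s^2 + 6s + 45).
There is 1 pole at the origin, so the system is Type 1.

Type 1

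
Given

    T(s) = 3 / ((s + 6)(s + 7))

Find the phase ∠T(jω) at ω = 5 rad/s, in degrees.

At s = j5: numerator = 3, denominator = 17 + j65.
∠T = ∠num − ∠den = 0° − (75.343°) = -75.34°.

∠T(j5) ≈ -75.34°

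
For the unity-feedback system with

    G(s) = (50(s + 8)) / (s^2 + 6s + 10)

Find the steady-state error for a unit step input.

e_ss = 0.02439

G(s) has no poles at the origin.
This is a Type 0 system. Kp = lim_{s→0} G(s) = 400/10 = 40.
e_ss = 1/(1 + Kp) = 1/(1 + 40) = 1/41 ≈ 0.02439.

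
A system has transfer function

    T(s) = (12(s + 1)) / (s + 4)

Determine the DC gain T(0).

Set s = 0: T(0) = (12) / (4) = 3.

T(0) = 3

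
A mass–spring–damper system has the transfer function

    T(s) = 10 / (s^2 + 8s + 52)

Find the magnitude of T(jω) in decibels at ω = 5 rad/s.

Substitute s = j5: numerator = 10, denominator = 27 + j40.
|T(j5)| = |10| / |27 + j40| = 10 / 48.260 ≈ 0.2072.
In decibels: 20·log₁₀(0.2072) ≈ -13.7 dB.

|T(j5)|_dB ≈ -13.7 dB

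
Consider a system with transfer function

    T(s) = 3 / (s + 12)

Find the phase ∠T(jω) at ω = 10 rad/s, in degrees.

∠T(j10) ≈ -39.81°

At s = j10: numerator = 3, denominator = 12 + j10.
∠T = ∠num − ∠den = 0° − (39.806°) = -39.81°.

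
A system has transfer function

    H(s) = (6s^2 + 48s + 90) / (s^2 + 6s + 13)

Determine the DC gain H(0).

Set s = 0: H(0) = (90) / (13) = 90/13.

H(0) = 90/13 ≈ 6.923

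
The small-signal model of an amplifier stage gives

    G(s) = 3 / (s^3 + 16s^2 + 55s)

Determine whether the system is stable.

The denominator s^3 + 16s^2 + 55s factors as s(s + 5)(s + 11), giving poles at s = 0, -5, -11.
Since the simple pole(s) at s = 0 lie on the jω-axis with none in the right half-plane, the system is marginally stable.

marginally stable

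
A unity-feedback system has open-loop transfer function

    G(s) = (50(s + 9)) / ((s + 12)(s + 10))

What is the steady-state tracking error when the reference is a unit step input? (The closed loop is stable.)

e_ss = 0.2105

G(s) has no poles at the origin.
This is a Type 0 system. Kp = lim_{s→0} G(s) = 450/120 = 15/4.
e_ss = 1/(1 + Kp) = 1/(1 + 15/4) = 4/19 ≈ 0.2105.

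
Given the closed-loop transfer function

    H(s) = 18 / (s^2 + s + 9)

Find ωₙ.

ωₙ = 3 rad/s

Compare the denominator to the standard form s^2 + 2ζωₙs + ωₙ².
ωₙ² = 9, so ωₙ = 3 rad/s.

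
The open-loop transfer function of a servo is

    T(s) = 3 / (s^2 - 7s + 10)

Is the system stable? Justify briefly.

unstable

The denominator s^2 - 7s + 10 factors as (s - 5)(s - 2), giving poles at s = 5, 2.
Since the pole(s) at s = 5, 2 lie in the right half-plane, the system is unstable.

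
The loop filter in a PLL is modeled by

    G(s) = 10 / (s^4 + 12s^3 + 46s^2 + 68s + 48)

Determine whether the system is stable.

The denominator s^4 + 12s^3 + 46s^2 + 68s + 48 factors as (s^2 + 2s + 2)(s + 4)(s + 6), giving poles at s = -1 ± j, -4, -6.
Since all poles lie strictly in the left half-plane, the system is stable.

stable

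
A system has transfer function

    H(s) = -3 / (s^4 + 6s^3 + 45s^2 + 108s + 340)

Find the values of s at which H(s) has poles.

The poles are the roots of the denominator s^4 + 6s^3 + 45s^2 + 108s + 340 = 0.
No real roots exist; factor into two real quadratics: (s^2 + 4s + 20)(s^2 + 2s + 17) = 0.
Each quadratic gives a conjugate pair via the quadratic formula.

s = -2 + 4j, -2 - 4j, -1 + 4j, -1 - 4j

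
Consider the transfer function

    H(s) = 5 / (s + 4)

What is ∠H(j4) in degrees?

∠H(j4) ≈ -45°

At s = j4: numerator = 5, denominator = 4 + j4.
∠H = ∠num − ∠den = 0° − (45°) = -45°.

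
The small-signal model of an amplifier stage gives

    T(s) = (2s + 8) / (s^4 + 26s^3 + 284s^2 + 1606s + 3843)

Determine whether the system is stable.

stable

The denominator s^4 + 26s^3 + 284s^2 + 1606s + 3843 factors as (s + 7)(s + 9)(s^2 + 10s + 61), giving poles at s = -7, -9, -5 + 6j, -5 - 6j.
Since all poles lie strictly in the left half-plane, the system is stable.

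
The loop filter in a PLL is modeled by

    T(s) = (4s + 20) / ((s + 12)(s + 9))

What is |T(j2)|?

|T(j2)| ≈ 0.1921

Substitute s = j2: numerator = 20 + j8, denominator = 104 + j42.
|T(j2)| = |20 + j8| / |104 + j42| = 21.541 / 112.16 ≈ 0.1921.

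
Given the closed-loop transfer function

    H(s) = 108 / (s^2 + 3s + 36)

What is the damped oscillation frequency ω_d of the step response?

ω_d ≈ 5.809 rad/s

Comparing s^2 + 3s + 36 to s^2 + 2ζωₙs + ωₙ²: ωₙ = 6 rad/s and ζ = 3/(2·6) = 0.25.
ζωₙ = 3/2 = 1.5, so ω_d = ωₙ√(1−ζ²) = √(ωₙ² − (ζωₙ)²) = √(36 − 1.5²) = √33.75 ≈ 5.809 rad/s.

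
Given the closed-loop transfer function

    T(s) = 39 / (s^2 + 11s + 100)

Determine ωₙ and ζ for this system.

Compare the denominator to the standard form s^2 + 2ζωₙs + ωₙ².
ωₙ² = 100, so ωₙ = 10 rad/s.
2ζωₙ = 11, so ζ = 11/(2·10) = 0.55.
With ζ = 0.55 the response is underdamped.

ωₙ = 10 rad/s, ζ = 0.55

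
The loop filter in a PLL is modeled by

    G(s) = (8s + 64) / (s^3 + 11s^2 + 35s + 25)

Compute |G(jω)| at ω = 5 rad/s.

Substitute s = j5: numerator = 64 + j40, denominator = -250 + j50.
|G(j5)| = |64 + j40| / |-250 + j50| = 75.472 / 254.95 ≈ 0.2960.

|G(j5)| ≈ 0.2960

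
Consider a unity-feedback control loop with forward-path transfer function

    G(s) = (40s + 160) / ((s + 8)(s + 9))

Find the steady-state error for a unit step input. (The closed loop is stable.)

e_ss = 0.3103

G(s) has no poles at the origin.
This is a Type 0 system. Kp = lim_{s→0} G(s) = 160/72 = 20/9.
e_ss = 1/(1 + Kp) = 1/(1 + 20/9) = 9/29 ≈ 0.3103.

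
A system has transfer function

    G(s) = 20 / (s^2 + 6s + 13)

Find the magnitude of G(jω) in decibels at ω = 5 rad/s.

Substitute s = j5: numerator = 20, denominator = -12 + j30.
|G(j5)| = |20| / |-12 + j30| = 20 / 32.311 ≈ 0.6190.
In decibels: 20·log₁₀(0.6190) ≈ -4.17 dB.

|G(j5)|_dB ≈ -4.17 dB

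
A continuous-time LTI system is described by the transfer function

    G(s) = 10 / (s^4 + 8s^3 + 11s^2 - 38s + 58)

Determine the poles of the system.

The poles are the roots of the denominator s^4 + 8s^3 + 11s^2 - 38s + 58 = 0.
No real roots exist; factor into two real quadratics: (s^2 - 2s + 2)(s^2 + 10s + 29) = 0.
Each quadratic gives a conjugate pair via the quadratic formula.

s = 1 + j, 1 - j, -5 + 2j, -5 - 2j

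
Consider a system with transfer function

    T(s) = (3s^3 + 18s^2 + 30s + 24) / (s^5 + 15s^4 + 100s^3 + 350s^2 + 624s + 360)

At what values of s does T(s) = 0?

s = -1 ± j, -4

Set the numerator to zero: 3s^3 + 18s^2 + 30s + 24 = 0, i.e. 3·(s^3 + 6s^2 + 10s + 8) = 0.
Factoring: (s^2 + 2s + 2)(s + 4) = 0.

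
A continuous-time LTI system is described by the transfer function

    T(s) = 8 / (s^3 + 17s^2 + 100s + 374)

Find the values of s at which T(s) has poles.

The poles are the roots of the denominator s^3 + 17s^2 + 100s + 374 = 0.
Trying s = -11: the polynomial evaluates to 0, so (s + 11) is a factor.
Dividing out leaves s^2 + 6s + 34 = 0.
The quadratic formula then gives s = -3 ± 5j.

s = -11, -3 + 5j, -3 - 5j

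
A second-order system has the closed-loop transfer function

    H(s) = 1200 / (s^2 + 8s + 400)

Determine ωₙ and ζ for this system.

ωₙ = 20 rad/s, ζ = 0.2

Compare the denominator to the standard form s^2 + 2ζωₙs + ωₙ².
ωₙ² = 400, so ωₙ = 20 rad/s.
2ζωₙ = 8, so ζ = 8/(2·20) = 0.2.
With ζ = 0.2 the response is underdamped.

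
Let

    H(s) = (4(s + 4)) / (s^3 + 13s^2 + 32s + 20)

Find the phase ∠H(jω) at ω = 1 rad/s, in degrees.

∠H(j1) ≈ -63.24°

At s = j1: numerator = 16 + j4, denominator = 7 + j31.
∠H = ∠num − ∠den = 14.036° − (77.276°) = -63.24°.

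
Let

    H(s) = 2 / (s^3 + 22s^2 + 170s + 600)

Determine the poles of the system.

The poles are the roots of the denominator s^3 + 22s^2 + 170s + 600 = 0.
Trying s = -12: the polynomial evaluates to 0, so (s + 12) is a factor.
Dividing out leaves s^2 + 10s + 50 = 0.
The quadratic formula then gives s = -5 ± 5j.

s = -5 ± 5j, -12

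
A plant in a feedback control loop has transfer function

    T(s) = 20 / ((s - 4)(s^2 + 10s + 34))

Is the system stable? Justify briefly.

unstable

The poles can be read from the denominator factors: s = 4, -5 + 3j, -5 - 3j.
Since the pole(s) at s = 4 lie in the right half-plane, the system is unstable.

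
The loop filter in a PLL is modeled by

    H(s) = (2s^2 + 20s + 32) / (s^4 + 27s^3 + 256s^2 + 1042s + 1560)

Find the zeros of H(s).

Set the numerator to zero: 2s^2 + 20s + 32 = 0, i.e. 2·(s^2 + 10s + 16) = 0.
Factoring: (s + 8)(s + 2) = 0.

s = -8, -2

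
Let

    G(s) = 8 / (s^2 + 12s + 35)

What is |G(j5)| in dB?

|G(j5)|_dB ≈ -17.6 dB

Substitute s = j5: numerator = 8, denominator = 10 + j60.
|G(j5)| = |8| / |10 + j60| = 8 / 60.828 ≈ 0.1315.
In decibels: 20·log₁₀(0.1315) ≈ -17.6 dB.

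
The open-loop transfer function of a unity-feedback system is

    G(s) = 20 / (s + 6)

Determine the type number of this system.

Type 0

The denominator has no factor of s at the origin — no free integrator — so this is a Type 0 system.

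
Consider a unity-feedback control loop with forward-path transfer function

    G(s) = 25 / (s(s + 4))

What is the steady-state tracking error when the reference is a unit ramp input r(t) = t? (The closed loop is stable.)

G(s) has one pole at the origin.
This is a Type 1 system. Kv = lim_{s→0} s·G(s) = 25/4.
e_ss = 1/Kv = 1/(25/4) = 4/25 ≈ 0.1600.

e_ss = 0.1600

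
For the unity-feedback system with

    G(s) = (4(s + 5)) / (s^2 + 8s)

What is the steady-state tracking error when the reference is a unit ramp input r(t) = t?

e_ss = 0.4000

G(s) has one pole at the origin.
This is a Type 1 system. Kv = lim_{s→0} s·G(s) = 20/8 = 5/2.
e_ss = 1/Kv = 1/(5/2) = 2/5 ≈ 0.4000.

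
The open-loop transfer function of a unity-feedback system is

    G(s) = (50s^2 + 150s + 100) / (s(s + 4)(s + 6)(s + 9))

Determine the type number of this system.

The denominator has 1 factor of s at the origin (free integrator), so this is a Type 1 system.

Type 1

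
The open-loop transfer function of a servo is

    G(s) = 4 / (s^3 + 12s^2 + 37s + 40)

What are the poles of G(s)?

The poles are the roots of the denominator s^3 + 12s^2 + 37s + 40 = 0.
Trying s = -8: the polynomial evaluates to 0, so (s + 8) is a factor.
Dividing out leaves s^2 + 4s + 5 = 0.
The quadratic formula then gives s = -2 ± 1j.

s = -2 ± j, -8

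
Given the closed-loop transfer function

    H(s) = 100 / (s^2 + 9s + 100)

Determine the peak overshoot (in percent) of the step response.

%OS ≈ 20.5%

Comparing s^2 + 9s + 100 to s^2 + 2ζωₙs + ωₙ²: ωₙ = 10 rad/s and ζ = 9/(2·10) = 0.45.
%OS = 100·exp(−πζ/√(1−ζ²)) = 100·exp(−π·0.45/√(1−0.45²)) ≈ 20.5%.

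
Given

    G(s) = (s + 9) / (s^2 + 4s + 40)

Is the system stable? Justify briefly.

The denominator s^2 + 4s + 40 factors as (s^2 + 4s + 40), giving poles at s = -2 ± 6j.
Since all poles lie strictly in the left half-plane, the system is stable.

stable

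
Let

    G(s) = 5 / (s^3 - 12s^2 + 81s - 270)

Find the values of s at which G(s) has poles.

The poles are the roots of the denominator s^3 - 12s^2 + 81s - 270 = 0.
Trying s = 6: the polynomial evaluates to 0, so (s - 6) is a factor.
Dividing out leaves s^2 - 6s + 45 = 0.
The quadratic formula then gives s = 3 ± 6j.

s = 3 ± 6j, 6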